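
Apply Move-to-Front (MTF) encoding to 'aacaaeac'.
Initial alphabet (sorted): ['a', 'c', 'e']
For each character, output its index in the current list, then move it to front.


MTF encoding:
'a': index 0 in ['a', 'c', 'e'] -> ['a', 'c', 'e']
'a': index 0 in ['a', 'c', 'e'] -> ['a', 'c', 'e']
'c': index 1 in ['a', 'c', 'e'] -> ['c', 'a', 'e']
'a': index 1 in ['c', 'a', 'e'] -> ['a', 'c', 'e']
'a': index 0 in ['a', 'c', 'e'] -> ['a', 'c', 'e']
'e': index 2 in ['a', 'c', 'e'] -> ['e', 'a', 'c']
'a': index 1 in ['e', 'a', 'c'] -> ['a', 'e', 'c']
'c': index 2 in ['a', 'e', 'c'] -> ['c', 'a', 'e']


Output: [0, 0, 1, 1, 0, 2, 1, 2]


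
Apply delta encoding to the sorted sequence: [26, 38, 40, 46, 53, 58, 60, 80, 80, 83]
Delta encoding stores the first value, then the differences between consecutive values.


First value: 26
Deltas:
  38 - 26 = 12
  40 - 38 = 2
  46 - 40 = 6
  53 - 46 = 7
  58 - 53 = 5
  60 - 58 = 2
  80 - 60 = 20
  80 - 80 = 0
  83 - 80 = 3


Delta encoded: [26, 12, 2, 6, 7, 5, 2, 20, 0, 3]


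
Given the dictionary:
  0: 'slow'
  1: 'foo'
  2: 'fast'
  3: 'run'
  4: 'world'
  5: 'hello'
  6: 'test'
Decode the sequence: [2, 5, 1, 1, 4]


Look up each index in the dictionary:
  2 -> 'fast'
  5 -> 'hello'
  1 -> 'foo'
  1 -> 'foo'
  4 -> 'world'

Decoded: "fast hello foo foo world"


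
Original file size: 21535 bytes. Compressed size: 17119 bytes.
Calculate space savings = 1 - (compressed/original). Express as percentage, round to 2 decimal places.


ratio = compressed/original = 17119/21535 = 0.794938
savings = 1 - ratio = 1 - 0.794938 = 0.205062
as a percentage: 0.205062 * 100 = 20.51%

Space savings = 1 - 17119/21535 = 20.51%


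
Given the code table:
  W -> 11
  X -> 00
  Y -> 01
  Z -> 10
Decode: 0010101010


Decoding:
00 -> X
10 -> Z
10 -> Z
10 -> Z
10 -> Z


Result: XZZZZ


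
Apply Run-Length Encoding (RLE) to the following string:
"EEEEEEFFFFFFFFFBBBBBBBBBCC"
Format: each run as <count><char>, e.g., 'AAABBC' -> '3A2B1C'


Scanning runs left to right:
  i=0: run of 'E' x 6 -> '6E'
  i=6: run of 'F' x 9 -> '9F'
  i=15: run of 'B' x 9 -> '9B'
  i=24: run of 'C' x 2 -> '2C'

RLE = 6E9F9B2C


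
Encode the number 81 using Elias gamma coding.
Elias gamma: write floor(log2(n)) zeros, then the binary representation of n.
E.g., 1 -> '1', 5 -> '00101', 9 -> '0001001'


num_bits = floor(log2(81)) + 1 = 7
leading_zeros = num_bits - 1 = 6
binary(81) = 1010001

Elias gamma(81) = '000000' + '1010001' = 0000001010001 (13 bits)


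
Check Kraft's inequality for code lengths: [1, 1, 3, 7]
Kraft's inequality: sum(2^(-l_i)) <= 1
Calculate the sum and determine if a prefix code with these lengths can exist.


Sum = 2^(-1) + 2^(-1) + 2^(-3) + 2^(-7)
    = 0.5 + 0.5 + 0.125 + 0.0078125
    = 145/128 = 1.1328125
Since 1.1328125 > 1, Kraft's inequality is NOT satisfied.
A prefix code with these lengths CANNOT exist.

Kraft sum = 1.1328125. Not satisfied.


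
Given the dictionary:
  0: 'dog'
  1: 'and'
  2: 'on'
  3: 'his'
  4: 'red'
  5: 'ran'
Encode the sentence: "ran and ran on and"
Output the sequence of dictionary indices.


Look up each word in the dictionary:
  'ran' -> 5
  'and' -> 1
  'ran' -> 5
  'on' -> 2
  'and' -> 1

Encoded: [5, 1, 5, 2, 1]


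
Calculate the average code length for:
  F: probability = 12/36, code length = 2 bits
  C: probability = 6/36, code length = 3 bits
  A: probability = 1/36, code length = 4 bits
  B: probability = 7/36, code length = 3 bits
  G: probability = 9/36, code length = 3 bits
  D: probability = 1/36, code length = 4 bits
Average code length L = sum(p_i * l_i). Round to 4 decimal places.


Weighted contributions p_i * l_i:
  F: (12/36) * 2 = 24/36
  C: (6/36) * 3 = 18/36
  A: (1/36) * 4 = 4/36
  B: (7/36) * 3 = 21/36
  G: (9/36) * 3 = 27/36
  D: (1/36) * 4 = 4/36
Sum = (24 + 18 + 4 + 21 + 27 + 4)/36 = 98/36

L = 98/36 = 2.7222 bits/symbol


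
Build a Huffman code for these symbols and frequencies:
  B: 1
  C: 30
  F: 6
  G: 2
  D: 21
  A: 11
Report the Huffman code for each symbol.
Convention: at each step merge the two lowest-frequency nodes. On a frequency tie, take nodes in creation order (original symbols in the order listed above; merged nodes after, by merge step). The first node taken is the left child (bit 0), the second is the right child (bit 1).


Huffman tree construction:
Step 1: Merge B(1) + G(2) = 3
Step 2: Merge (B+G)(3) + F(6) = 9
Step 3: Merge ((B+G)+F)(9) + A(11) = 20
Step 4: Merge (((B+G)+F)+A)(20) + D(21) = 41
Step 5: Merge C(30) + ((((B+G)+F)+A)+D)(41) = 71
Read each symbol's code off the tree from the root (left child = 0, right child = 1).

Codes:
  B: 10000 (length 5)
  C: 0 (length 1)
  F: 1001 (length 4)
  G: 10001 (length 5)
  D: 11 (length 2)
  A: 101 (length 3)
Average code length: 144/71 = 2.0282 bits/symbol


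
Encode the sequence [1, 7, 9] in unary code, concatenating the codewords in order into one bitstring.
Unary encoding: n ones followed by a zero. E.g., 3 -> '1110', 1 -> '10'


Encode each number as n ones followed by a terminating 0:
  1 -> 10 (2 bits)
  7 -> 11111110 (8 bits)
  9 -> 1111111110 (10 bits)
Total length = 2 + 8 + 10 = 20 bits.

Unary([1, 7, 9]) = 10111111101111111110 (20 bits)


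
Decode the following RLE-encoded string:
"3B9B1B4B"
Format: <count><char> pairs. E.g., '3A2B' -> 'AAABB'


Expanding each <count><char> pair:
  3B -> 'BBB'
  9B -> 'BBBBBBBBB'
  1B -> 'B'
  4B -> 'BBBB'

Decoded = BBBBBBBBBBBBBBBBB


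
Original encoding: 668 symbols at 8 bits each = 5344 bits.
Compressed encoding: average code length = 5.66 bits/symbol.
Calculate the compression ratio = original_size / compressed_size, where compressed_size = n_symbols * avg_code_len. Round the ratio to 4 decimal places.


original_size = n_symbols * orig_bits = 668 * 8 = 5344 bits
compressed_size = n_symbols * avg_code_len = 668 * 5.66 = 3780.88 bits
ratio = original_size / compressed_size = 5344 / 3780.88 = 1.4134

Compression ratio = 1.4134


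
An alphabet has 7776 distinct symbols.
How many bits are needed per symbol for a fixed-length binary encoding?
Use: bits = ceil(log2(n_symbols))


log2(7776) = 12.9248
Bracket: 2^12 = 4096 < 7776 <= 2^13 = 8192
So ceil(log2(7776)) = 13

bits = ceil(log2(7776)) = ceil(12.9248) = 13 bits


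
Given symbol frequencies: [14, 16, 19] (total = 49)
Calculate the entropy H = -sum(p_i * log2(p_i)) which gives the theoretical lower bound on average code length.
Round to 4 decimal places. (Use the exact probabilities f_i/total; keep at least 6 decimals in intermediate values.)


Per-symbol terms -p_i * log2(p_i) with p_i = f_i/49:
  p = 14/49 = 0.285714: log2(p) = -1.807355, -p*log2(p) = 0.516387
  p = 16/49 = 0.326531: log2(p) = -1.614710, -p*log2(p) = 0.527252
  p = 19/49 = 0.387755: log2(p) = -1.366782, -p*log2(p) = 0.529977
H = 0.516387 + 0.527252 + 0.529977 = 1.573616

H = 1.5736 bits/symbol


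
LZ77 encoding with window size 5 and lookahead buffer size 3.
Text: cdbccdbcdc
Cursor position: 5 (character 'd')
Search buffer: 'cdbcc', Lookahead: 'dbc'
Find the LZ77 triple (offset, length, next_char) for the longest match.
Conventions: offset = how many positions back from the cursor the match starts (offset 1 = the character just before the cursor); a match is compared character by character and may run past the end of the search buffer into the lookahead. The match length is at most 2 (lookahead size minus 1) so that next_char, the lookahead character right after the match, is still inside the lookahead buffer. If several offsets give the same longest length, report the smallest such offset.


Try each offset into the search buffer:
  offset=1 (pos 4, char 'c'): match length 0
  offset=2 (pos 3, char 'c'): match length 0
  offset=3 (pos 2, char 'b'): match length 0
  offset=4 (pos 1, char 'd'): match length 2
  offset=5 (pos 0, char 'c'): match length 0
Longest match has length 2 at offset 4.
next_char = character at position 5 + 2 = 7 -> 'c'

Best match: offset=4, length=2 (matching 'db' starting at position 1)
LZ77 triple: (4, 2, 'c')


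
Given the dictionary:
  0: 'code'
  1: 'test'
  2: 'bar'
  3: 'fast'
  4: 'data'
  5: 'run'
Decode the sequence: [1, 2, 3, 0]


Look up each index in the dictionary:
  1 -> 'test'
  2 -> 'bar'
  3 -> 'fast'
  0 -> 'code'

Decoded: "test bar fast code"


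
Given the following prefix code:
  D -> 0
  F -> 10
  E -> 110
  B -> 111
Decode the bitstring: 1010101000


Decoding step by step:
Bits 10 -> F
Bits 10 -> F
Bits 10 -> F
Bits 10 -> F
Bits 0 -> D
Bits 0 -> D


Decoded message: FFFFDD


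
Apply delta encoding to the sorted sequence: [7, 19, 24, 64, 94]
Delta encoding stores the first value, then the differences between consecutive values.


First value: 7
Deltas:
  19 - 7 = 12
  24 - 19 = 5
  64 - 24 = 40
  94 - 64 = 30


Delta encoded: [7, 12, 5, 40, 30]


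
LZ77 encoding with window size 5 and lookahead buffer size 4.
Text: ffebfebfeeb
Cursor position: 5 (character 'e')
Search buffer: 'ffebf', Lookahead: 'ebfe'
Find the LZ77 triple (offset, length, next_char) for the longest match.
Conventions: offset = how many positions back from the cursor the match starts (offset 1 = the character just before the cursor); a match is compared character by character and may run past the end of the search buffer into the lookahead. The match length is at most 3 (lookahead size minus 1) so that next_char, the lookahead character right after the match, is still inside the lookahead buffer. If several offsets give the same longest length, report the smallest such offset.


Try each offset into the search buffer:
  offset=1 (pos 4, char 'f'): match length 0
  offset=2 (pos 3, char 'b'): match length 0
  offset=3 (pos 2, char 'e'): match length 3
  offset=4 (pos 1, char 'f'): match length 0
  offset=5 (pos 0, char 'f'): match length 0
Longest match has length 3 at offset 3.
next_char = character at position 5 + 3 = 8 -> 'e'

Best match: offset=3, length=3 (matching 'ebf' starting at position 2)
LZ77 triple: (3, 3, 'e')


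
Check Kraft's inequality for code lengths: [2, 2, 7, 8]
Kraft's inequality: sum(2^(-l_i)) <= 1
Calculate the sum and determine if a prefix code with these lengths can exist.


Sum = 2^(-2) + 2^(-2) + 2^(-7) + 2^(-8)
    = 0.25 + 0.25 + 0.0078125 + 0.00390625
    = 131/256 = 0.51171875
Since 0.51171875 <= 1, Kraft's inequality IS satisfied.
A prefix code with these lengths CAN exist.

Kraft sum = 0.51171875. Satisfied.


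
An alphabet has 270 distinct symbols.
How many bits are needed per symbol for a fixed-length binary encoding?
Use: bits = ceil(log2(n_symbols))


log2(270) = 8.0768
Bracket: 2^8 = 256 < 270 <= 2^9 = 512
So ceil(log2(270)) = 9

bits = ceil(log2(270)) = ceil(8.0768) = 9 bits


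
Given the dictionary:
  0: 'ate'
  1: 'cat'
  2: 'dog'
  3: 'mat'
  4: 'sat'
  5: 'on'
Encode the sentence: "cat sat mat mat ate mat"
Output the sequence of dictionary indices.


Look up each word in the dictionary:
  'cat' -> 1
  'sat' -> 4
  'mat' -> 3
  'mat' -> 3
  'ate' -> 0
  'mat' -> 3

Encoded: [1, 4, 3, 3, 0, 3]


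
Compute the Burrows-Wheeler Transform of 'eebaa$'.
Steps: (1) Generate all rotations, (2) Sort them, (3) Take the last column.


Rotations (sorted):
  0: $eebaa -> last char: a
  1: a$eeba -> last char: a
  2: aa$eeb -> last char: b
  3: baa$ee -> last char: e
  4: ebaa$e -> last char: e
  5: eebaa$ -> last char: $


BWT = aabee$


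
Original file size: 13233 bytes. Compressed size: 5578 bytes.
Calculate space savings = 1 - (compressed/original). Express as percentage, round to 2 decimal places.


ratio = compressed/original = 5578/13233 = 0.421522
savings = 1 - ratio = 1 - 0.421522 = 0.578478
as a percentage: 0.578478 * 100 = 57.85%

Space savings = 1 - 5578/13233 = 57.85%


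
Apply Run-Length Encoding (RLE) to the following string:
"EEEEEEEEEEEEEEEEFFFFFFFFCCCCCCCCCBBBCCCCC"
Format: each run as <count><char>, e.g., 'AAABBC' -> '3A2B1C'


Scanning runs left to right:
  i=0: run of 'E' x 16 -> '16E'
  i=16: run of 'F' x 8 -> '8F'
  i=24: run of 'C' x 9 -> '9C'
  i=33: run of 'B' x 3 -> '3B'
  i=36: run of 'C' x 5 -> '5C'

RLE = 16E8F9C3B5C


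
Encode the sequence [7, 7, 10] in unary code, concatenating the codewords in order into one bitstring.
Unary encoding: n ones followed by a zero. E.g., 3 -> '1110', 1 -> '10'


Encode each number as n ones followed by a terminating 0:
  7 -> 11111110 (8 bits)
  7 -> 11111110 (8 bits)
  10 -> 11111111110 (11 bits)
Total length = 8 + 8 + 11 = 27 bits.

Unary([7, 7, 10]) = 111111101111111011111111110 (27 bits)


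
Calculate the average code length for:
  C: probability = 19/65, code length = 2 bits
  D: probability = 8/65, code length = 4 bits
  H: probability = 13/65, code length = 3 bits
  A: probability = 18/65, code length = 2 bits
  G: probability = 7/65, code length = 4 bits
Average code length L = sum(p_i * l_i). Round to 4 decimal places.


Weighted contributions p_i * l_i:
  C: (19/65) * 2 = 38/65
  D: (8/65) * 4 = 32/65
  H: (13/65) * 3 = 39/65
  A: (18/65) * 2 = 36/65
  G: (7/65) * 4 = 28/65
Sum = (38 + 32 + 39 + 36 + 28)/65 = 173/65

L = 173/65 = 2.6615 bits/symbol


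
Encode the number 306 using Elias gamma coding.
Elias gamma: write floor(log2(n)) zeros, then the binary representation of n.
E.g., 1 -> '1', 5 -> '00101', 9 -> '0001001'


num_bits = floor(log2(306)) + 1 = 9
leading_zeros = num_bits - 1 = 8
binary(306) = 100110010

Elias gamma(306) = '00000000' + '100110010' = 00000000100110010 (17 bits)


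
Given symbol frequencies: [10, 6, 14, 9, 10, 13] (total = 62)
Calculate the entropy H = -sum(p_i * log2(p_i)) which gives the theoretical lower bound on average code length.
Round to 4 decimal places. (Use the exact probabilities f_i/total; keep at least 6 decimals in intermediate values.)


Per-symbol terms -p_i * log2(p_i) with p_i = f_i/62:
  p = 10/62 = 0.161290: log2(p) = -2.632268, -p*log2(p) = 0.424559
  p = 6/62 = 0.096774: log2(p) = -3.369234, -p*log2(p) = 0.326055
  p = 14/62 = 0.225806: log2(p) = -2.146841, -p*log2(p) = 0.484771
  p = 9/62 = 0.145161: log2(p) = -2.784271, -p*log2(p) = 0.404168
  p = 10/62 = 0.161290: log2(p) = -2.632268, -p*log2(p) = 0.424559
  p = 13/62 = 0.209677: log2(p) = -2.253757, -p*log2(p) = 0.472562
H = 0.424559 + 0.326055 + 0.484771 + 0.404168 + 0.424559 + 0.472562 = 2.536674

H = 2.5367 bits/symbol


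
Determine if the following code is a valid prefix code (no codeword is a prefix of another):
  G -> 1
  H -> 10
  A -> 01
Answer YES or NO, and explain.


Checking each pair (does one codeword prefix another?):
  G='1' vs H='10': prefix -- VIOLATION

NO -- this is NOT a valid prefix code. G (1) is a prefix of H (10).


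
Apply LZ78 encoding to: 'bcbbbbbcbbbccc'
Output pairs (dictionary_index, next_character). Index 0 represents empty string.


LZ78 encoding steps:
Dictionary: {0: ''}
Step 1: w='' (idx 0), next='b' -> output (0, 'b'), add 'b' as idx 1
Step 2: w='' (idx 0), next='c' -> output (0, 'c'), add 'c' as idx 2
Step 3: w='b' (idx 1), next='b' -> output (1, 'b'), add 'bb' as idx 3
Step 4: w='bb' (idx 3), next='b' -> output (3, 'b'), add 'bbb' as idx 4
Step 5: w='c' (idx 2), next='b' -> output (2, 'b'), add 'cb' as idx 5
Step 6: w='bb' (idx 3), next='c' -> output (3, 'c'), add 'bbc' as idx 6
Step 7: w='c' (idx 2), next='c' -> output (2, 'c'), add 'cc' as idx 7


Encoded: [(0, 'b'), (0, 'c'), (1, 'b'), (3, 'b'), (2, 'b'), (3, 'c'), (2, 'c')]


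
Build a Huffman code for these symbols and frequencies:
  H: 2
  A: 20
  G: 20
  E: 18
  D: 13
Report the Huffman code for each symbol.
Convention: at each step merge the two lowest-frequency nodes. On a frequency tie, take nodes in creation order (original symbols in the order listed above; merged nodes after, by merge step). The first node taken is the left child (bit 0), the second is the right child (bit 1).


Huffman tree construction:
Step 1: Merge H(2) + D(13) = 15
Step 2: Merge (H+D)(15) + E(18) = 33
Step 3: Merge A(20) + G(20) = 40
Step 4: Merge ((H+D)+E)(33) + (A+G)(40) = 73
Read each symbol's code off the tree from the root (left child = 0, right child = 1).

Codes:
  H: 000 (length 3)
  A: 10 (length 2)
  G: 11 (length 2)
  E: 01 (length 2)
  D: 001 (length 3)
Average code length: 161/73 = 2.2055 bits/symbol


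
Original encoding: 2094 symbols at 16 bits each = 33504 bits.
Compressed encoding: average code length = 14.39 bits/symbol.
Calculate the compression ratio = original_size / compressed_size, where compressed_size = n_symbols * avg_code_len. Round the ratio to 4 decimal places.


original_size = n_symbols * orig_bits = 2094 * 16 = 33504 bits
compressed_size = n_symbols * avg_code_len = 2094 * 14.39 = 30132.66 bits
ratio = original_size / compressed_size = 33504 / 30132.66 = 1.1119

Compression ratio = 1.1119


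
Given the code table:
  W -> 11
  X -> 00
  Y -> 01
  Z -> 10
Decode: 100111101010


Decoding:
10 -> Z
01 -> Y
11 -> W
10 -> Z
10 -> Z
10 -> Z


Result: ZYWZZZ


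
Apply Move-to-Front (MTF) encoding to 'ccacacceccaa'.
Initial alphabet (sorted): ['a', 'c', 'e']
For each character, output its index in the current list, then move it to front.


MTF encoding:
'c': index 1 in ['a', 'c', 'e'] -> ['c', 'a', 'e']
'c': index 0 in ['c', 'a', 'e'] -> ['c', 'a', 'e']
'a': index 1 in ['c', 'a', 'e'] -> ['a', 'c', 'e']
'c': index 1 in ['a', 'c', 'e'] -> ['c', 'a', 'e']
'a': index 1 in ['c', 'a', 'e'] -> ['a', 'c', 'e']
'c': index 1 in ['a', 'c', 'e'] -> ['c', 'a', 'e']
'c': index 0 in ['c', 'a', 'e'] -> ['c', 'a', 'e']
'e': index 2 in ['c', 'a', 'e'] -> ['e', 'c', 'a']
'c': index 1 in ['e', 'c', 'a'] -> ['c', 'e', 'a']
'c': index 0 in ['c', 'e', 'a'] -> ['c', 'e', 'a']
'a': index 2 in ['c', 'e', 'a'] -> ['a', 'c', 'e']
'a': index 0 in ['a', 'c', 'e'] -> ['a', 'c', 'e']


Output: [1, 0, 1, 1, 1, 1, 0, 2, 1, 0, 2, 0]


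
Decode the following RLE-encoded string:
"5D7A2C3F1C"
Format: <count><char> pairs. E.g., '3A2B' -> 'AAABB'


Expanding each <count><char> pair:
  5D -> 'DDDDD'
  7A -> 'AAAAAAA'
  2C -> 'CC'
  3F -> 'FFF'
  1C -> 'C'

Decoded = DDDDDAAAAAAACCFFFC


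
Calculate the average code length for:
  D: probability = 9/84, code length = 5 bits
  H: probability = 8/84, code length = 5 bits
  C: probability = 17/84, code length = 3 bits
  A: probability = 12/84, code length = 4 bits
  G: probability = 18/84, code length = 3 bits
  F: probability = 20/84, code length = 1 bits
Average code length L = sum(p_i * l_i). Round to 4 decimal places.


Weighted contributions p_i * l_i:
  D: (9/84) * 5 = 45/84
  H: (8/84) * 5 = 40/84
  C: (17/84) * 3 = 51/84
  A: (12/84) * 4 = 48/84
  G: (18/84) * 3 = 54/84
  F: (20/84) * 1 = 20/84
Sum = (45 + 40 + 51 + 48 + 54 + 20)/84 = 258/84

L = 258/84 = 3.0714 bits/symbol


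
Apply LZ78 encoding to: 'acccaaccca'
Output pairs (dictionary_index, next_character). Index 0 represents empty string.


LZ78 encoding steps:
Dictionary: {0: ''}
Step 1: w='' (idx 0), next='a' -> output (0, 'a'), add 'a' as idx 1
Step 2: w='' (idx 0), next='c' -> output (0, 'c'), add 'c' as idx 2
Step 3: w='c' (idx 2), next='c' -> output (2, 'c'), add 'cc' as idx 3
Step 4: w='a' (idx 1), next='a' -> output (1, 'a'), add 'aa' as idx 4
Step 5: w='cc' (idx 3), next='c' -> output (3, 'c'), add 'ccc' as idx 5
Step 6: w='a' (idx 1), end of input -> output (1, '')


Encoded: [(0, 'a'), (0, 'c'), (2, 'c'), (1, 'a'), (3, 'c'), (1, '')]


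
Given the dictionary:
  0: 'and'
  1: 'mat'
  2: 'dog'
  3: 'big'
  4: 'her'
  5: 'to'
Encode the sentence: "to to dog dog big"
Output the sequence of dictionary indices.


Look up each word in the dictionary:
  'to' -> 5
  'to' -> 5
  'dog' -> 2
  'dog' -> 2
  'big' -> 3

Encoded: [5, 5, 2, 2, 3]


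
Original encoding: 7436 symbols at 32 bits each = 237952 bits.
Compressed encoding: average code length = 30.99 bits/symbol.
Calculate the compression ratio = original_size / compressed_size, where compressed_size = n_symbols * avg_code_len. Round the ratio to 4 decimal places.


original_size = n_symbols * orig_bits = 7436 * 32 = 237952 bits
compressed_size = n_symbols * avg_code_len = 7436 * 30.99 = 230441.64 bits
ratio = original_size / compressed_size = 237952 / 230441.64 = 1.0326

Compression ratio = 1.0326


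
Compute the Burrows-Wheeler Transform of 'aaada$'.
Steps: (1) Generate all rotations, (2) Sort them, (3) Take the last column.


Rotations (sorted):
  0: $aaada -> last char: a
  1: a$aaad -> last char: d
  2: aaada$ -> last char: $
  3: aada$a -> last char: a
  4: ada$aa -> last char: a
  5: da$aaa -> last char: a


BWT = ad$aaa


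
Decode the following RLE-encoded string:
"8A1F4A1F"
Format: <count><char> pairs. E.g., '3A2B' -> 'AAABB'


Expanding each <count><char> pair:
  8A -> 'AAAAAAAA'
  1F -> 'F'
  4A -> 'AAAA'
  1F -> 'F'

Decoded = AAAAAAAAFAAAAF


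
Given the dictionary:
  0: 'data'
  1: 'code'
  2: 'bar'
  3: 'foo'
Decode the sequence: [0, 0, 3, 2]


Look up each index in the dictionary:
  0 -> 'data'
  0 -> 'data'
  3 -> 'foo'
  2 -> 'bar'

Decoded: "data data foo bar"


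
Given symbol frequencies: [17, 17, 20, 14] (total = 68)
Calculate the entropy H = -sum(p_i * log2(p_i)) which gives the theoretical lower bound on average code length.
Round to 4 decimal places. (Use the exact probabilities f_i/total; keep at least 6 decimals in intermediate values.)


Per-symbol terms -p_i * log2(p_i) with p_i = f_i/68:
  p = 17/68 = 0.250000: log2(p) = -2.000000, -p*log2(p) = 0.500000
  p = 17/68 = 0.250000: log2(p) = -2.000000, -p*log2(p) = 0.500000
  p = 20/68 = 0.294118: log2(p) = -1.765535, -p*log2(p) = 0.519275
  p = 14/68 = 0.205882: log2(p) = -2.280108, -p*log2(p) = 0.469434
H = 0.500000 + 0.500000 + 0.519275 + 0.469434 = 1.988709

H = 1.9887 bits/symbol


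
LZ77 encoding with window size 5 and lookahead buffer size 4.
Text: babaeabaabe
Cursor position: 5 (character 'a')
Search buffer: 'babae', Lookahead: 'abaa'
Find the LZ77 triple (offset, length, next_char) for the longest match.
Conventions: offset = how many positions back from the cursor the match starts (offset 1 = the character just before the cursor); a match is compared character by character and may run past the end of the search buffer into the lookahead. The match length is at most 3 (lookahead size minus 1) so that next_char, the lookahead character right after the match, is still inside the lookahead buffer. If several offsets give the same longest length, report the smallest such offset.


Try each offset into the search buffer:
  offset=1 (pos 4, char 'e'): match length 0
  offset=2 (pos 3, char 'a'): match length 1
  offset=3 (pos 2, char 'b'): match length 0
  offset=4 (pos 1, char 'a'): match length 3
  offset=5 (pos 0, char 'b'): match length 0
Longest match has length 3 at offset 4.
next_char = character at position 5 + 3 = 8 -> 'a'

Best match: offset=4, length=3 (matching 'aba' starting at position 1)
LZ77 triple: (4, 3, 'a')


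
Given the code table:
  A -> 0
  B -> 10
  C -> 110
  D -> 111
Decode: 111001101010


Decoding:
111 -> D
0 -> A
0 -> A
110 -> C
10 -> B
10 -> B


Result: DAACBB


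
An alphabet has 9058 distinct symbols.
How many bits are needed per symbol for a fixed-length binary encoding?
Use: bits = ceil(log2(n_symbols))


log2(9058) = 13.145
Bracket: 2^13 = 8192 < 9058 <= 2^14 = 16384
So ceil(log2(9058)) = 14

bits = ceil(log2(9058)) = ceil(13.145) = 14 bits


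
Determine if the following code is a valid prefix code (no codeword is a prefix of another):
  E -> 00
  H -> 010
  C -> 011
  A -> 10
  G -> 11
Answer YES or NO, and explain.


Checking each pair (does one codeword prefix another?):
  E='00' vs H='010': no prefix
  E='00' vs C='011': no prefix
  E='00' vs A='10': no prefix
  E='00' vs G='11': no prefix
  H='010' vs E='00': no prefix
  H='010' vs C='011': no prefix
  H='010' vs A='10': no prefix
  H='010' vs G='11': no prefix
  C='011' vs E='00': no prefix
  C='011' vs H='010': no prefix
  C='011' vs A='10': no prefix
  C='011' vs G='11': no prefix
  A='10' vs E='00': no prefix
  A='10' vs H='010': no prefix
  A='10' vs C='011': no prefix
  A='10' vs G='11': no prefix
  G='11' vs E='00': no prefix
  G='11' vs H='010': no prefix
  G='11' vs C='011': no prefix
  G='11' vs A='10': no prefix
No violation found over all pairs.

YES -- this is a valid prefix code. No codeword is a prefix of any other codeword.


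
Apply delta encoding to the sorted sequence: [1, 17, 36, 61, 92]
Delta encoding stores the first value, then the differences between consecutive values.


First value: 1
Deltas:
  17 - 1 = 16
  36 - 17 = 19
  61 - 36 = 25
  92 - 61 = 31


Delta encoded: [1, 16, 19, 25, 31]


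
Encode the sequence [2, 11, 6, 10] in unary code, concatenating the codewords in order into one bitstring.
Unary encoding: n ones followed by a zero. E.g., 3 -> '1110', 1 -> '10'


Encode each number as n ones followed by a terminating 0:
  2 -> 110 (3 bits)
  11 -> 111111111110 (12 bits)
  6 -> 1111110 (7 bits)
  10 -> 11111111110 (11 bits)
Total length = 3 + 12 + 7 + 11 = 33 bits.

Unary([2, 11, 6, 10]) = 110111111111110111111011111111110 (33 bits)


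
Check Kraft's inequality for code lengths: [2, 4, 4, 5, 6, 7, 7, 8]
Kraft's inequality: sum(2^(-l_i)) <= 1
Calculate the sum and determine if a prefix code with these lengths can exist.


Sum = 2^(-2) + 2^(-4) + 2^(-4) + 2^(-5) + 2^(-6) + 2^(-7) + 2^(-7) + 2^(-8)
    = 0.25 + 0.0625 + 0.0625 + 0.03125 + 0.015625 + 0.0078125 + 0.0078125 + 0.00390625
    = 113/256 = 0.44140625
Since 0.44140625 <= 1, Kraft's inequality IS satisfied.
A prefix code with these lengths CAN exist.

Kraft sum = 0.44140625. Satisfied.


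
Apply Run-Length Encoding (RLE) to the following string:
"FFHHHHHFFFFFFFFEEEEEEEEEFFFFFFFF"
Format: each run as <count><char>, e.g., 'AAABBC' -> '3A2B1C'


Scanning runs left to right:
  i=0: run of 'F' x 2 -> '2F'
  i=2: run of 'H' x 5 -> '5H'
  i=7: run of 'F' x 8 -> '8F'
  i=15: run of 'E' x 9 -> '9E'
  i=24: run of 'F' x 8 -> '8F'

RLE = 2F5H8F9E8F


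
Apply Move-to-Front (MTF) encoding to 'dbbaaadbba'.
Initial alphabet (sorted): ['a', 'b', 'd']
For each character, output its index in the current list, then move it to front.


MTF encoding:
'd': index 2 in ['a', 'b', 'd'] -> ['d', 'a', 'b']
'b': index 2 in ['d', 'a', 'b'] -> ['b', 'd', 'a']
'b': index 0 in ['b', 'd', 'a'] -> ['b', 'd', 'a']
'a': index 2 in ['b', 'd', 'a'] -> ['a', 'b', 'd']
'a': index 0 in ['a', 'b', 'd'] -> ['a', 'b', 'd']
'a': index 0 in ['a', 'b', 'd'] -> ['a', 'b', 'd']
'd': index 2 in ['a', 'b', 'd'] -> ['d', 'a', 'b']
'b': index 2 in ['d', 'a', 'b'] -> ['b', 'd', 'a']
'b': index 0 in ['b', 'd', 'a'] -> ['b', 'd', 'a']
'a': index 2 in ['b', 'd', 'a'] -> ['a', 'b', 'd']


Output: [2, 2, 0, 2, 0, 0, 2, 2, 0, 2]


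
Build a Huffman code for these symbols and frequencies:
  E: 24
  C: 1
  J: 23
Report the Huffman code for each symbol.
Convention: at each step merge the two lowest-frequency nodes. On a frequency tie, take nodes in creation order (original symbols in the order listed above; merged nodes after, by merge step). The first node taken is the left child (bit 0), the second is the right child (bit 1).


Huffman tree construction:
Step 1: Merge C(1) + J(23) = 24
Step 2: Merge E(24) + (C+J)(24) = 48
Read each symbol's code off the tree from the root (left child = 0, right child = 1).

Codes:
  E: 0 (length 1)
  C: 10 (length 2)
  J: 11 (length 2)
Average code length: 72/48 = 1.5000 bits/symbol


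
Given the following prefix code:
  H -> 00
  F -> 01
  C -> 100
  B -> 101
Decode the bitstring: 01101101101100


Decoding step by step:
Bits 01 -> F
Bits 101 -> B
Bits 101 -> B
Bits 101 -> B
Bits 100 -> C


Decoded message: FBBBC


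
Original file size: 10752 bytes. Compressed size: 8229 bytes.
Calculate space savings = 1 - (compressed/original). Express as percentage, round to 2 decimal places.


ratio = compressed/original = 8229/10752 = 0.765346
savings = 1 - ratio = 1 - 0.765346 = 0.234654
as a percentage: 0.234654 * 100 = 23.47%

Space savings = 1 - 8229/10752 = 23.47%


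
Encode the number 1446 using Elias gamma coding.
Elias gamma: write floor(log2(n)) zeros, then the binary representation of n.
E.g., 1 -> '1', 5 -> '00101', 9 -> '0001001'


num_bits = floor(log2(1446)) + 1 = 11
leading_zeros = num_bits - 1 = 10
binary(1446) = 10110100110

Elias gamma(1446) = '0000000000' + '10110100110' = 000000000010110100110 (21 bits)


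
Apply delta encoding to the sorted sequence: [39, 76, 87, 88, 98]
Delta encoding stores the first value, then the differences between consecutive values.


First value: 39
Deltas:
  76 - 39 = 37
  87 - 76 = 11
  88 - 87 = 1
  98 - 88 = 10


Delta encoded: [39, 37, 11, 1, 10]


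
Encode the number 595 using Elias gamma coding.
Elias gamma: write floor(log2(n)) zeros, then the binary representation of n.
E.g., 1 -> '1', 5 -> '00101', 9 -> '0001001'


num_bits = floor(log2(595)) + 1 = 10
leading_zeros = num_bits - 1 = 9
binary(595) = 1001010011

Elias gamma(595) = '000000000' + '1001010011' = 0000000001001010011 (19 bits)


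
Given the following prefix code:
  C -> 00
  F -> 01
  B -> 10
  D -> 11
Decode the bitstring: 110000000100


Decoding step by step:
Bits 11 -> D
Bits 00 -> C
Bits 00 -> C
Bits 00 -> C
Bits 01 -> F
Bits 00 -> C


Decoded message: DCCCFC


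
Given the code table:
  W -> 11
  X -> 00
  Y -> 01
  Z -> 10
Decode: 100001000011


Decoding:
10 -> Z
00 -> X
01 -> Y
00 -> X
00 -> X
11 -> W


Result: ZXYXXW


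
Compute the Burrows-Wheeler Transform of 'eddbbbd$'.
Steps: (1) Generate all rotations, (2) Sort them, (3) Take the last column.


Rotations (sorted):
  0: $eddbbbd -> last char: d
  1: bbbd$edd -> last char: d
  2: bbd$eddb -> last char: b
  3: bd$eddbb -> last char: b
  4: d$eddbbb -> last char: b
  5: dbbbd$ed -> last char: d
  6: ddbbbd$e -> last char: e
  7: eddbbbd$ -> last char: $


BWT = ddbbbde$


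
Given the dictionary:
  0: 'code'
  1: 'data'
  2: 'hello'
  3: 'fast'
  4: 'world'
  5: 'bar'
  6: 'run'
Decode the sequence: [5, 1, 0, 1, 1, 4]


Look up each index in the dictionary:
  5 -> 'bar'
  1 -> 'data'
  0 -> 'code'
  1 -> 'data'
  1 -> 'data'
  4 -> 'world'

Decoded: "bar data code data data world"


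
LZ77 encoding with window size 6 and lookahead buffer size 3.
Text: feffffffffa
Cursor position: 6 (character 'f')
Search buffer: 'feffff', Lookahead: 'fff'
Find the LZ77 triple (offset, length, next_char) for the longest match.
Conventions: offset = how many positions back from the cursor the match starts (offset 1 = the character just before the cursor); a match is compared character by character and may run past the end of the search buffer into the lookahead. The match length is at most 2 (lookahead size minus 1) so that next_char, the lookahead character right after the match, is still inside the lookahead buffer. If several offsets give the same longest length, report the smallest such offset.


Try each offset into the search buffer:
  offset=1 (pos 5, char 'f'): match length 2
  offset=2 (pos 4, char 'f'): match length 2
  offset=3 (pos 3, char 'f'): match length 2
  offset=4 (pos 2, char 'f'): match length 2
  offset=5 (pos 1, char 'e'): match length 0
  offset=6 (pos 0, char 'f'): match length 1
Longest match has length 2, found at offsets 1, 2, 3, 4; take the smallest, offset 1.
next_char = character at position 6 + 2 = 8 -> 'f'

Best match: offset=1, length=2 (matching 'ff' starting at position 5)
LZ77 triple: (1, 2, 'f')


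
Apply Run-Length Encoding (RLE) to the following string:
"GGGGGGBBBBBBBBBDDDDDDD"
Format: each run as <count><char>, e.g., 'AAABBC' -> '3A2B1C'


Scanning runs left to right:
  i=0: run of 'G' x 6 -> '6G'
  i=6: run of 'B' x 9 -> '9B'
  i=15: run of 'D' x 7 -> '7D'

RLE = 6G9B7D


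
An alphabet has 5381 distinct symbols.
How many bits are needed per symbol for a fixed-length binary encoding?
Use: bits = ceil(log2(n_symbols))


log2(5381) = 12.3937
Bracket: 2^12 = 4096 < 5381 <= 2^13 = 8192
So ceil(log2(5381)) = 13

bits = ceil(log2(5381)) = ceil(12.3937) = 13 bits


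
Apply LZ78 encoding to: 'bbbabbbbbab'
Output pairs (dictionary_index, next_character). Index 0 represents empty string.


LZ78 encoding steps:
Dictionary: {0: ''}
Step 1: w='' (idx 0), next='b' -> output (0, 'b'), add 'b' as idx 1
Step 2: w='b' (idx 1), next='b' -> output (1, 'b'), add 'bb' as idx 2
Step 3: w='' (idx 0), next='a' -> output (0, 'a'), add 'a' as idx 3
Step 4: w='bb' (idx 2), next='b' -> output (2, 'b'), add 'bbb' as idx 4
Step 5: w='bb' (idx 2), next='a' -> output (2, 'a'), add 'bba' as idx 5
Step 6: w='b' (idx 1), end of input -> output (1, '')


Encoded: [(0, 'b'), (1, 'b'), (0, 'a'), (2, 'b'), (2, 'a'), (1, '')]


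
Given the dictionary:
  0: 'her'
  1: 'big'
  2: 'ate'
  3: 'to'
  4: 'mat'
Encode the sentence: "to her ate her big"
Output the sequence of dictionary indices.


Look up each word in the dictionary:
  'to' -> 3
  'her' -> 0
  'ate' -> 2
  'her' -> 0
  'big' -> 1

Encoded: [3, 0, 2, 0, 1]


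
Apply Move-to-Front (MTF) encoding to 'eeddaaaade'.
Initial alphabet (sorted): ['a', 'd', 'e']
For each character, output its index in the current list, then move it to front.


MTF encoding:
'e': index 2 in ['a', 'd', 'e'] -> ['e', 'a', 'd']
'e': index 0 in ['e', 'a', 'd'] -> ['e', 'a', 'd']
'd': index 2 in ['e', 'a', 'd'] -> ['d', 'e', 'a']
'd': index 0 in ['d', 'e', 'a'] -> ['d', 'e', 'a']
'a': index 2 in ['d', 'e', 'a'] -> ['a', 'd', 'e']
'a': index 0 in ['a', 'd', 'e'] -> ['a', 'd', 'e']
'a': index 0 in ['a', 'd', 'e'] -> ['a', 'd', 'e']
'a': index 0 in ['a', 'd', 'e'] -> ['a', 'd', 'e']
'd': index 1 in ['a', 'd', 'e'] -> ['d', 'a', 'e']
'e': index 2 in ['d', 'a', 'e'] -> ['e', 'd', 'a']


Output: [2, 0, 2, 0, 2, 0, 0, 0, 1, 2]


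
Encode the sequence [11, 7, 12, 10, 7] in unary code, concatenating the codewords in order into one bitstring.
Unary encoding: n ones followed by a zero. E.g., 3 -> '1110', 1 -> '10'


Encode each number as n ones followed by a terminating 0:
  11 -> 111111111110 (12 bits)
  7 -> 11111110 (8 bits)
  12 -> 1111111111110 (13 bits)
  10 -> 11111111110 (11 bits)
  7 -> 11111110 (8 bits)
Total length = 12 + 8 + 13 + 11 + 8 = 52 bits.

Unary([11, 7, 12, 10, 7]) = 1111111111101111111011111111111101111111111011111110 (52 bits)


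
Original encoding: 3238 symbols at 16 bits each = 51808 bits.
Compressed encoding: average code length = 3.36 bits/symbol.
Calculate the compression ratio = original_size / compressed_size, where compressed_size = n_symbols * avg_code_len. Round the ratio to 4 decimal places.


original_size = n_symbols * orig_bits = 3238 * 16 = 51808 bits
compressed_size = n_symbols * avg_code_len = 3238 * 3.36 = 10879.68 bits
ratio = original_size / compressed_size = 51808 / 10879.68 = 4.7619

Compression ratio = 4.7619


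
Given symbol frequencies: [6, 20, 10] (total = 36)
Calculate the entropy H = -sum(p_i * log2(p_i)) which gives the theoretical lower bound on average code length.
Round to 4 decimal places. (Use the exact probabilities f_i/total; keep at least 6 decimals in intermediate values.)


Per-symbol terms -p_i * log2(p_i) with p_i = f_i/36:
  p = 6/36 = 0.166667: log2(p) = -2.584963, -p*log2(p) = 0.430827
  p = 20/36 = 0.555556: log2(p) = -0.847997, -p*log2(p) = 0.471109
  p = 10/36 = 0.277778: log2(p) = -1.847997, -p*log2(p) = 0.513332
H = 0.430827 + 0.471109 + 0.513332 = 1.415268

H = 1.4153 bits/symbol


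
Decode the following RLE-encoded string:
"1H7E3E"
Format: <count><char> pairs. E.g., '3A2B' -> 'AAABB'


Expanding each <count><char> pair:
  1H -> 'H'
  7E -> 'EEEEEEE'
  3E -> 'EEE'

Decoded = HEEEEEEEEEE


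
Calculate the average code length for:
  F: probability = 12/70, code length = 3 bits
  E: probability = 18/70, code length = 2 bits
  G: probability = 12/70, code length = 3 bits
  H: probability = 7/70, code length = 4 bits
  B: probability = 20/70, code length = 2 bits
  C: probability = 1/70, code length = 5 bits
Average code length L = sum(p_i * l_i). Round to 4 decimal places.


Weighted contributions p_i * l_i:
  F: (12/70) * 3 = 36/70
  E: (18/70) * 2 = 36/70
  G: (12/70) * 3 = 36/70
  H: (7/70) * 4 = 28/70
  B: (20/70) * 2 = 40/70
  C: (1/70) * 5 = 5/70
Sum = (36 + 36 + 36 + 28 + 40 + 5)/70 = 181/70

L = 181/70 = 2.5857 bits/symbol


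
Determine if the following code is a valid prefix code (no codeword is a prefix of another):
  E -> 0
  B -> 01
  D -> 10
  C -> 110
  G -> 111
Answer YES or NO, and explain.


Checking each pair (does one codeword prefix another?):
  E='0' vs B='01': prefix -- VIOLATION

NO -- this is NOT a valid prefix code. E (0) is a prefix of B (01).


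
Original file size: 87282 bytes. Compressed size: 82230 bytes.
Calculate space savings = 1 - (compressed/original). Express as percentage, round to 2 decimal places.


ratio = compressed/original = 82230/87282 = 0.942119
savings = 1 - ratio = 1 - 0.942119 = 0.057881
as a percentage: 0.057881 * 100 = 5.79%

Space savings = 1 - 82230/87282 = 5.79%


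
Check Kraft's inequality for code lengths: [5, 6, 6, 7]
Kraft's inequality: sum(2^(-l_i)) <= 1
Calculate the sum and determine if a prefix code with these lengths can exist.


Sum = 2^(-5) + 2^(-6) + 2^(-6) + 2^(-7)
    = 0.03125 + 0.015625 + 0.015625 + 0.0078125
    = 9/128 = 0.0703125
Since 0.0703125 <= 1, Kraft's inequality IS satisfied.
A prefix code with these lengths CAN exist.

Kraft sum = 0.0703125. Satisfied.


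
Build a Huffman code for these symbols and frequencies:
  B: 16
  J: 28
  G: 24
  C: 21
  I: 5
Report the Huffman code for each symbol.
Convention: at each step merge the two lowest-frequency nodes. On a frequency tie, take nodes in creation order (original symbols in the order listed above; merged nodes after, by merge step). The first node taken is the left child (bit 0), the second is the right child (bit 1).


Huffman tree construction:
Step 1: Merge I(5) + B(16) = 21
Step 2: Merge C(21) + (I+B)(21) = 42
Step 3: Merge G(24) + J(28) = 52
Step 4: Merge (C+(I+B))(42) + (G+J)(52) = 94
Read each symbol's code off the tree from the root (left child = 0, right child = 1).

Codes:
  B: 011 (length 3)
  J: 11 (length 2)
  G: 10 (length 2)
  C: 00 (length 2)
  I: 010 (length 3)
Average code length: 209/94 = 2.2234 bits/symbol


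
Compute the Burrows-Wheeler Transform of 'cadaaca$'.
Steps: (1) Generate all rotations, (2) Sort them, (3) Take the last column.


Rotations (sorted):
  0: $cadaaca -> last char: a
  1: a$cadaac -> last char: c
  2: aaca$cad -> last char: d
  3: aca$cada -> last char: a
  4: adaaca$c -> last char: c
  5: ca$cadaa -> last char: a
  6: cadaaca$ -> last char: $
  7: daaca$ca -> last char: a


BWT = acdaca$a


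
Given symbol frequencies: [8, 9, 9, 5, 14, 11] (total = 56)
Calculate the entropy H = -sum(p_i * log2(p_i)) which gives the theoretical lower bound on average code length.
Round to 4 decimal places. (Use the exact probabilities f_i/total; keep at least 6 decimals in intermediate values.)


Per-symbol terms -p_i * log2(p_i) with p_i = f_i/56:
  p = 8/56 = 0.142857: log2(p) = -2.807355, -p*log2(p) = 0.401051
  p = 9/56 = 0.160714: log2(p) = -2.637430, -p*log2(p) = 0.423873
  p = 9/56 = 0.160714: log2(p) = -2.637430, -p*log2(p) = 0.423873
  p = 5/56 = 0.089286: log2(p) = -3.485427, -p*log2(p) = 0.311199
  p = 14/56 = 0.250000: log2(p) = -2.000000, -p*log2(p) = 0.500000
  p = 11/56 = 0.196429: log2(p) = -2.347923, -p*log2(p) = 0.461199
H = 0.401051 + 0.423873 + 0.423873 + 0.311199 + 0.500000 + 0.461199 = 2.521195

H = 2.5212 bits/symbol


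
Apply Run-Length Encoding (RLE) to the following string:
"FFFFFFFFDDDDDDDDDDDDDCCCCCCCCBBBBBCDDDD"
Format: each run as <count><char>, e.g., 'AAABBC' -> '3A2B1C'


Scanning runs left to right:
  i=0: run of 'F' x 8 -> '8F'
  i=8: run of 'D' x 13 -> '13D'
  i=21: run of 'C' x 8 -> '8C'
  i=29: run of 'B' x 5 -> '5B'
  i=34: run of 'C' x 1 -> '1C'
  i=35: run of 'D' x 4 -> '4D'

RLE = 8F13D8C5B1C4D


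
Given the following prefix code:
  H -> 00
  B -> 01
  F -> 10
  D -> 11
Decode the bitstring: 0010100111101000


Decoding step by step:
Bits 00 -> H
Bits 10 -> F
Bits 10 -> F
Bits 01 -> B
Bits 11 -> D
Bits 10 -> F
Bits 10 -> F
Bits 00 -> H


Decoded message: HFFBDFFH
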